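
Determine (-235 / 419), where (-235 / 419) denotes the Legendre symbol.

Reduce the numerator: -235 ≡ 184 (mod 419), so (-235 / 419) = (184 / 419).
Factor out 2: 184 = 2^3·23. Since 419 ≡ 3 (mod 8), (2 / 419) = -1, and (2 / 419)^3 = -1. Now have -(23 / 419).
Both 23 ≡ 3 and 419 ≡ 3 (mod 4), so reciprocity gives (23 / 419) = -(419 / 23). Reduce: 419 ≡ 5 (mod 23). Now have (5 / 23).
5 ≡ 1 (mod 4), so quadratic reciprocity gives (5 / 23) = (23 / 5). Reduce: 23 ≡ 3 (mod 5). Now have (3 / 5).
5 ≡ 1 (mod 4), so quadratic reciprocity gives (3 / 5) = (5 / 3). Reduce: 5 ≡ 2 (mod 3). Now have (2 / 3).
Factor out 2: 2 = 2. Since 3 ≡ 3 (mod 8), (2 / 3) = -1. Now have -(1 / 3).
(1 / 3) = 1. Collecting the sign factors: -1.

-1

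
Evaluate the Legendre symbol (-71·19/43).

By multiplicativity, (-71·19/43) = (-71/43)·(19/43).
First factor (-71/43):
Reduce the numerator: -71 ≡ 15 (mod 43), so (-71/43) = (15/43).
Both 15 ≡ 3 and 43 ≡ 3 (mod 4), so reciprocity gives (15/43) = -(43/15). Reduce: 43 ≡ 13 (mod 15). Now have -(13/15).
13 ≡ 1 (mod 4), so quadratic reciprocity gives (13/15) = (15/13). Reduce: 15 ≡ 2 (mod 13). Now have -(2/13).
Factor out 2: 2 = 2. Since 13 ≡ 5 (mod 8), (2/13) = -1. Now have (1/13).
(1/13) = 1. Collecting the sign factors: 1.
Second factor (19/43):
Both 19 ≡ 3 and 43 ≡ 3 (mod 4), so reciprocity gives (19/43) = -(43/19). Reduce: 43 ≡ 5 (mod 19). Now have -(5/19).
5 ≡ 1 (mod 4), so quadratic reciprocity gives (5/19) = (19/5). Reduce: 19 ≡ 4 (mod 5). Now have -(4/5).
Factor out 2: 4 = 2^2. Since 5 ≡ 5 (mod 8), (2/5) = -1, and (2/5)^2 = +1. Now have -(1/5).
(1/5) = 1. Collecting the sign factors: -1.
Product: (1)·(-1) = -1.

-1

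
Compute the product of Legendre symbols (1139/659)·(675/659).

By multiplicativity, (1139·675/659) = (1139/659)·(675/659).
First factor (1139/659):
Reduce the numerator: 1139 ≡ 480 (mod 659), so (1139/659) = (480/659).
Factor out 2: 480 = 2^5·15. Since 659 ≡ 3 (mod 8), (2/659) = -1, and (2/659)^5 = -1. Now have -(15/659).
Both 15 ≡ 3 and 659 ≡ 3 (mod 4), so reciprocity gives (15/659) = -(659/15). Reduce: 659 ≡ 14 (mod 15). Now have (14/15).
Factor out 2: 14 = 2·7. Since 15 ≡ 7 (mod 8), (2/15) = +1. Now have (7/15).
Both 7 ≡ 3 and 15 ≡ 3 (mod 4), so reciprocity gives (7/15) = -(15/7). Reduce: 15 ≡ 1 (mod 7). Now have -(1/7).
(1/7) = 1. Collecting the sign factors: -1.
Second factor (675/659):
Reduce the numerator: 675 ≡ 16 (mod 659), so (675/659) = (16/659).
Factor out 2: 16 = 2^4. Since 659 ≡ 3 (mod 8), (2/659) = -1, and (2/659)^4 = +1. Now have (1/659).
(1/659) = 1. Collecting the sign factors: 1.
Product: (-1)·(1) = -1.

-1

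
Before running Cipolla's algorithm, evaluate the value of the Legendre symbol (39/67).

Both 39 ≡ 3 and 67 ≡ 3 (mod 4), so reciprocity gives (39/67) = -(67/39). Reduce: 67 ≡ 28 (mod 39). Now have -(28/39).
Factor out 2: 28 = 2^2·7. Since 39 ≡ 7 (mod 8), (2/39) = +1, and (2/39)^2 = +1. Now have -(7/39).
Both 7 ≡ 3 and 39 ≡ 3 (mod 4), so reciprocity gives (7/39) = -(39/7). Reduce: 39 ≡ 4 (mod 7). Now have (4/7).
Factor out 2: 4 = 2^2. Since 7 ≡ 7 (mod 8), (2/7) = +1, and (2/7)^2 = +1. Now have (1/7).
(1/7) = 1. Collecting the sign factors: 1.

1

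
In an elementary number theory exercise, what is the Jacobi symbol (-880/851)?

(-880/851)
  = -(880/851)    [851 ≡ 3 mod 4 ⇒ (-1/851) = -1]
  = -(29/851)    [880 ≡ 29 mod 851]
  = -(851/29)    [QR: 29 ≡ 1 mod 4, sign kept]
  = -(10/29)    [851 ≡ 10 mod 29]
  = (5/29)    [29 ≡ 5 mod 8 ⇒ (2/29) = -1]
  = (29/5)    [QR: 5 ≡ 1 mod 4, sign kept]
  = (4/5)    [29 ≡ 4 mod 5]
  = (1/5)    [5 ≡ 5 mod 8 ⇒ (2/5)^2 = +1]
  = 1    [(1/5) = 1]

1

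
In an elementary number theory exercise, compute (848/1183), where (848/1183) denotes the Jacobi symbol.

1

(848/1183)
  = (53/1183)    [1183 ≡ 7 mod 8 ⇒ (2/1183)^4 = +1]
  = (1183/53)    [QR: 53 ≡ 1 mod 4, sign kept]
  = (17/53)    [1183 ≡ 17 mod 53]
  = (53/17)    [QR: 17 ≡ 1 mod 4, sign kept]
  = (2/17)    [53 ≡ 2 mod 17]
  = (1/17)    [17 ≡ 1 mod 8 ⇒ (2/17) = +1]
  = 1    [(1/17) = 1]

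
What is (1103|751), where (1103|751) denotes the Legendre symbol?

(1103|751)
  = (352|751)    [1103 ≡ 352 mod 751]
  = (11|751)    [751 ≡ 7 mod 8 ⇒ (2|751)^5 = +1]
  = -(751|11)    [QR: both ≡ 3 mod 4, sign flips]
  = -(3|11)    [751 ≡ 3 mod 11]
  = (11|3)    [QR: both ≡ 3 mod 4, sign flips]
  = (2|3)    [11 ≡ 2 mod 3]
  = -(1|3)    [3 ≡ 3 mod 8 ⇒ (2|3) = -1]
  = -1    [(1|3) = 1]

-1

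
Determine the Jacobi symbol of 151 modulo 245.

245 ≡ 1 (mod 4), so quadratic reciprocity gives (151 / 245) = (245 / 151). Reduce: 245 ≡ 94 (mod 151). Now have (94 / 151).
Factor out 2: 94 = 2·47. Since 151 ≡ 7 (mod 8), (2 / 151) = +1. Now have (47 / 151).
Both 47 ≡ 3 and 151 ≡ 3 (mod 4), so reciprocity gives (47 / 151) = -(151 / 47). Reduce: 151 ≡ 10 (mod 47). Now have -(10 / 47).
Factor out 2: 10 = 2·5. Since 47 ≡ 7 (mod 8), (2 / 47) = +1. Now have -(5 / 47).
5 ≡ 1 (mod 4), so quadratic reciprocity gives (5 / 47) = (47 / 5). Reduce: 47 ≡ 2 (mod 5). Now have -(2 / 5).
Factor out 2: 2 = 2. Since 5 ≡ 5 (mod 8), (2 / 5) = -1. Now have (1 / 5).
(1 / 5) = 1. Collecting the sign factors: 1.

1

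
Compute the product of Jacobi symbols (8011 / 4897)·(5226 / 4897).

By multiplicativity, (8011·5226 / 4897) = (8011 / 4897)·(5226 / 4897).
First factor (8011 / 4897):
(8011 / 4897)
  = (3114 / 4897)    [8011 ≡ 3114 mod 4897]
  = (1557 / 4897)    [4897 ≡ 1 mod 8 ⇒ (2 / 4897) = +1]
  = (4897 / 1557)    [QR: 1557 ≡ 1 mod 4, sign kept]
  = (226 / 1557)    [4897 ≡ 226 mod 1557]
  = -(113 / 1557)    [1557 ≡ 5 mod 8 ⇒ (2 / 1557) = -1]
  = -(1557 / 113)    [QR: 113 ≡ 1 mod 4, sign kept]
  = -(88 / 113)    [1557 ≡ 88 mod 113]
  = -(11 / 113)    [113 ≡ 1 mod 8 ⇒ (2 / 113)^3 = +1]
  = -(113 / 11)    [QR: 113 ≡ 1 mod 4, sign kept]
  = -(3 / 11)    [113 ≡ 3 mod 11]
  = (11 / 3)    [QR: both ≡ 3 mod 4, sign flips]
  = (2 / 3)    [11 ≡ 2 mod 3]
  = -(1 / 3)    [3 ≡ 3 mod 8 ⇒ (2 / 3) = -1]
  = -1    [(1 / 3) = 1]
Second factor (5226 / 4897):
(5226 / 4897)
  = (329 / 4897)    [5226 ≡ 329 mod 4897]
  = (4897 / 329)    [QR: 329 ≡ 1 mod 4, sign kept]
  = (291 / 329)    [4897 ≡ 291 mod 329]
  = (329 / 291)    [QR: 329 ≡ 1 mod 4, sign kept]
  = (38 / 291)    [329 ≡ 38 mod 291]
  = -(19 / 291)    [291 ≡ 3 mod 8 ⇒ (2 / 291) = -1]
  = (291 / 19)    [QR: both ≡ 3 mod 4, sign flips]
  = (6 / 19)    [291 ≡ 6 mod 19]
  = -(3 / 19)    [19 ≡ 3 mod 8 ⇒ (2 / 19) = -1]
  = (19 / 3)    [QR: both ≡ 3 mod 4, sign flips]
  = (1 / 3)    [19 ≡ 1 mod 3]
  = 1    [(1 / 3) = 1]
Product: (-1)·(1) = -1.

-1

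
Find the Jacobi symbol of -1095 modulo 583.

Reduce the numerator: -1095 ≡ 71 (mod 583), so (-1095/583) = (71/583).
Both 71 ≡ 3 and 583 ≡ 3 (mod 4), so reciprocity gives (71/583) = -(583/71). Reduce: 583 ≡ 15 (mod 71). Now have -(15/71).
Both 15 ≡ 3 and 71 ≡ 3 (mod 4), so reciprocity gives (15/71) = -(71/15). Reduce: 71 ≡ 11 (mod 15). Now have (11/15).
Both 11 ≡ 3 and 15 ≡ 3 (mod 4), so reciprocity gives (11/15) = -(15/11). Reduce: 15 ≡ 4 (mod 11). Now have -(4/11).
Factor out 2: 4 = 2^2. Since 11 ≡ 3 (mod 8), (2/11) = -1, and (2/11)^2 = +1. Now have -(1/11).
(1/11) = 1. Collecting the sign factors: -1.

-1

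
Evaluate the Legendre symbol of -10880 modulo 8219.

1

Pull out -1: (-10880/8219) = (-1/8219)·(10880/8219). Since 8219 ≡ 3 (mod 4), (-1/8219) = -1. Now have -(10880/8219).
Reduce the numerator: 10880 ≡ 2661 (mod 8219), so (10880/8219) = (2661/8219).
2661 ≡ 1 (mod 4), so quadratic reciprocity gives (2661/8219) = (8219/2661). Reduce: 8219 ≡ 236 (mod 2661). Now have -(236/2661).
Factor out 2: 236 = 2^2·59. Since 2661 ≡ 5 (mod 8), (2/2661) = -1, and (2/2661)^2 = +1. Now have -(59/2661).
2661 ≡ 1 (mod 4), so quadratic reciprocity gives (59/2661) = (2661/59). Reduce: 2661 ≡ 6 (mod 59). Now have -(6/59).
Factor out 2: 6 = 2·3. Since 59 ≡ 3 (mod 8), (2/59) = -1. Now have (3/59).
Both 3 ≡ 3 and 59 ≡ 3 (mod 4), so reciprocity gives (3/59) = -(59/3). Reduce: 59 ≡ 2 (mod 3). Now have -(2/3).
Factor out 2: 2 = 2. Since 3 ≡ 3 (mod 8), (2/3) = -1. Now have (1/3).
(1/3) = 1. Collecting the sign factors: 1.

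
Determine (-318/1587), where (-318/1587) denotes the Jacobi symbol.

0

Reduce the numerator: -318 ≡ 1269 (mod 1587), so (-318/1587) = (1269/1587).
1269 ≡ 1 (mod 4), so quadratic reciprocity gives (1269/1587) = (1587/1269). Reduce: 1587 ≡ 318 (mod 1269). Now have (318/1269).
Factor out 2: 318 = 2·159. Since 1269 ≡ 5 (mod 8), (2/1269) = -1. Now have -(159/1269).
1269 ≡ 1 (mod 4), so quadratic reciprocity gives (159/1269) = (1269/159). Reduce: 1269 ≡ 156 (mod 159). Now have -(156/159).
Factor out 2: 156 = 2^2·39. Since 159 ≡ 7 (mod 8), (2/159) = +1, and (2/159)^2 = +1. Now have -(39/159).
Both 39 ≡ 3 and 159 ≡ 3 (mod 4), so reciprocity gives (39/159) = -(159/39). Reduce: 159 ≡ 3 (mod 39). Now have (3/39).
Both 3 ≡ 3 and 39 ≡ 3 (mod 4), so reciprocity gives (3/39) = -(39/3). Reduce: 39 ≡ 0 (mod 3). Now have -(0/3).
The numerator is now 0 with denominator 3 > 1: the symbol is 0.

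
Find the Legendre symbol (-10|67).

-1

Reduce the numerator: -10 ≡ 57 (mod 67), so (-10|67) = (57|67).
57 ≡ 1 (mod 4), so quadratic reciprocity gives (57|67) = (67|57). Reduce: 67 ≡ 10 (mod 57). Now have (10|57).
Factor out 2: 10 = 2·5. Since 57 ≡ 1 (mod 8), (2|57) = +1. Now have (5|57).
5 ≡ 1 (mod 4), so quadratic reciprocity gives (5|57) = (57|5). Reduce: 57 ≡ 2 (mod 5). Now have (2|5).
Factor out 2: 2 = 2. Since 5 ≡ 5 (mod 8), (2|5) = -1. Now have -(1|5).
(1|5) = 1. Collecting the sign factors: -1.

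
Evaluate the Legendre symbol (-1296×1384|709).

By multiplicativity, (-1296·1384|709) = (-1296|709)·(1384|709).
First factor (-1296|709):
(-1296|709)
  = (1296|709)    [709 ≡ 1 mod 4 ⇒ (-1|709) = +1]
  = (587|709)    [1296 ≡ 587 mod 709]
  = (709|587)    [QR: 709 ≡ 1 mod 4, sign kept]
  = (122|587)    [709 ≡ 122 mod 587]
  = -(61|587)    [587 ≡ 3 mod 8 ⇒ (2|587) = -1]
  = -(587|61)    [QR: 61 ≡ 1 mod 4, sign kept]
  = -(38|61)    [587 ≡ 38 mod 61]
  = (19|61)    [61 ≡ 5 mod 8 ⇒ (2|61) = -1]
  = (61|19)    [QR: 61 ≡ 1 mod 4, sign kept]
  = (4|19)    [61 ≡ 4 mod 19]
  = (1|19)    [19 ≡ 3 mod 8 ⇒ (2|19)^2 = +1]
  = 1    [(1|19) = 1]
Second factor (1384|709):
(1384|709)
  = (675|709)    [1384 ≡ 675 mod 709]
  = (709|675)    [QR: 709 ≡ 1 mod 4, sign kept]
  = (34|675)    [709 ≡ 34 mod 675]
  = -(17|675)    [675 ≡ 3 mod 8 ⇒ (2|675) = -1]
  = -(675|17)    [QR: 17 ≡ 1 mod 4, sign kept]
  = -(12|17)    [675 ≡ 12 mod 17]
  = -(3|17)    [17 ≡ 1 mod 8 ⇒ (2|17)^2 = +1]
  = -(17|3)    [QR: 17 ≡ 1 mod 4, sign kept]
  = -(2|3)    [17 ≡ 2 mod 3]
  = (1|3)    [3 ≡ 3 mod 8 ⇒ (2|3) = -1]
  = 1    [(1|3) = 1]
Product: (1)·(1) = 1.

1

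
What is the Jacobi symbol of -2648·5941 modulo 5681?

0

By multiplicativity, (-2648·5941 / 5681) = (-2648 / 5681)·(5941 / 5681).
First factor (-2648 / 5681):
(-2648 / 5681)
  = (3033 / 5681)    [-2648 ≡ 3033 mod 5681]
  = (5681 / 3033)    [QR: 3033 ≡ 1 mod 4, sign kept]
  = (2648 / 3033)    [5681 ≡ 2648 mod 3033]
  = (331 / 3033)    [3033 ≡ 1 mod 8 ⇒ (2 / 3033)^3 = +1]
  = (3033 / 331)    [QR: 3033 ≡ 1 mod 4, sign kept]
  = (54 / 331)    [3033 ≡ 54 mod 331]
  = -(27 / 331)    [331 ≡ 3 mod 8 ⇒ (2 / 331) = -1]
  = (331 / 27)    [QR: both ≡ 3 mod 4, sign flips]
  = (7 / 27)    [331 ≡ 7 mod 27]
  = -(27 / 7)    [QR: both ≡ 3 mod 4, sign flips]
  = -(6 / 7)    [27 ≡ 6 mod 7]
  = -(3 / 7)    [7 ≡ 7 mod 8 ⇒ (2 / 7) = +1]
  = (7 / 3)    [QR: both ≡ 3 mod 4, sign flips]
  = (1 / 3)    [7 ≡ 1 mod 3]
  = 1    [(1 / 3) = 1]
Second factor (5941 / 5681):
(5941 / 5681)
  = (260 / 5681)    [5941 ≡ 260 mod 5681]
  = (65 / 5681)    [5681 ≡ 1 mod 8 ⇒ (2 / 5681)^2 = +1]
  = (5681 / 65)    [QR: 65 ≡ 1 mod 4, sign kept]
  = (26 / 65)    [5681 ≡ 26 mod 65]
  = (13 / 65)    [65 ≡ 1 mod 8 ⇒ (2 / 65) = +1]
  = (65 / 13)    [QR: 13 ≡ 1 mod 4, sign kept]
  = (0 / 13)    [65 ≡ 0 mod 13]
  = 0    [numerator 0, gcd > 1]
Product: (1)·(0) = 0.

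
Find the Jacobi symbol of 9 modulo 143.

1

9 ≡ 1 (mod 4), so quadratic reciprocity gives (9|143) = (143|9). Reduce: 143 ≡ 8 (mod 9). Now have (8|9).
Factor out 2: 8 = 2^3. Since 9 ≡ 1 (mod 8), (2|9) = +1, and (2|9)^3 = +1. Now have (1|9).
(1|9) = 1. Collecting the sign factors: 1.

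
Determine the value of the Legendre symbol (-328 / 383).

1

Pull out -1: (-328 / 383) = (-1 / 383)·(328 / 383). Since 383 ≡ 3 (mod 4), (-1 / 383) = -1. Now have -(328 / 383).
Factor out 2: 328 = 2^3·41. Since 383 ≡ 7 (mod 8), (2 / 383) = +1, and (2 / 383)^3 = +1. Now have -(41 / 383).
41 ≡ 1 (mod 4), so quadratic reciprocity gives (41 / 383) = (383 / 41). Reduce: 383 ≡ 14 (mod 41). Now have -(14 / 41).
Factor out 2: 14 = 2·7. Since 41 ≡ 1 (mod 8), (2 / 41) = +1. Now have -(7 / 41).
41 ≡ 1 (mod 4), so quadratic reciprocity gives (7 / 41) = (41 / 7). Reduce: 41 ≡ 6 (mod 7). Now have -(6 / 7).
Factor out 2: 6 = 2·3. Since 7 ≡ 7 (mod 8), (2 / 7) = +1. Now have -(3 / 7).
Both 3 ≡ 3 and 7 ≡ 3 (mod 4), so reciprocity gives (3 / 7) = -(7 / 3). Reduce: 7 ≡ 1 (mod 3). Now have (1 / 3).
(1 / 3) = 1. Collecting the sign factors: 1.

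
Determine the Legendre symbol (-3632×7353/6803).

By multiplicativity, (-3632·7353/6803) = (-3632/6803)·(7353/6803).
First factor (-3632/6803):
(-3632/6803)
  = (3171/6803)    [-3632 ≡ 3171 mod 6803]
  = -(6803/3171)    [QR: both ≡ 3 mod 4, sign flips]
  = -(461/3171)    [6803 ≡ 461 mod 3171]
  = -(3171/461)    [QR: 461 ≡ 1 mod 4, sign kept]
  = -(405/461)    [3171 ≡ 405 mod 461]
  = -(461/405)    [QR: 405 ≡ 1 mod 4, sign kept]
  = -(56/405)    [461 ≡ 56 mod 405]
  = (7/405)    [405 ≡ 5 mod 8 ⇒ (2/405)^3 = -1]
  = (405/7)    [QR: 405 ≡ 1 mod 4, sign kept]
  = (6/7)    [405 ≡ 6 mod 7]
  = (3/7)    [7 ≡ 7 mod 8 ⇒ (2/7) = +1]
  = -(7/3)    [QR: both ≡ 3 mod 4, sign flips]
  = -(1/3)    [7 ≡ 1 mod 3]
  = -1    [(1/3) = 1]
Second factor (7353/6803):
(7353/6803)
  = (550/6803)    [7353 ≡ 550 mod 6803]
  = -(275/6803)    [6803 ≡ 3 mod 8 ⇒ (2/6803) = -1]
  = (6803/275)    [QR: both ≡ 3 mod 4, sign flips]
  = (203/275)    [6803 ≡ 203 mod 275]
  = -(275/203)    [QR: both ≡ 3 mod 4, sign flips]
  = -(72/203)    [275 ≡ 72 mod 203]
  = (9/203)    [203 ≡ 3 mod 8 ⇒ (2/203)^3 = -1]
  = (203/9)    [QR: 9 ≡ 1 mod 4, sign kept]
  = (5/9)    [203 ≡ 5 mod 9]
  = (9/5)    [QR: 5 ≡ 1 mod 4, sign kept]
  = (4/5)    [9 ≡ 4 mod 5]
  = (1/5)    [5 ≡ 5 mod 8 ⇒ (2/5)^2 = +1]
  = 1    [(1/5) = 1]
Product: (-1)·(1) = -1.

-1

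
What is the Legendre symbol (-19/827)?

(-19/827)
  = (808/827)    [-19 ≡ 808 mod 827]
  = -(101/827)    [827 ≡ 3 mod 8 ⇒ (2/827)^3 = -1]
  = -(827/101)    [QR: 101 ≡ 1 mod 4, sign kept]
  = -(19/101)    [827 ≡ 19 mod 101]
  = -(101/19)    [QR: 101 ≡ 1 mod 4, sign kept]
  = -(6/19)    [101 ≡ 6 mod 19]
  = (3/19)    [19 ≡ 3 mod 8 ⇒ (2/19) = -1]
  = -(19/3)    [QR: both ≡ 3 mod 4, sign flips]
  = -(1/3)    [19 ≡ 1 mod 3]
  = -1    [(1/3) = 1]

-1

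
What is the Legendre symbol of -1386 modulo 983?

(-1386/983)
  = (580/983)    [-1386 ≡ 580 mod 983]
  = (145/983)    [983 ≡ 7 mod 8 ⇒ (2/983)^2 = +1]
  = (983/145)    [QR: 145 ≡ 1 mod 4, sign kept]
  = (113/145)    [983 ≡ 113 mod 145]
  = (145/113)    [QR: 113 ≡ 1 mod 4, sign kept]
  = (32/113)    [145 ≡ 32 mod 113]
  = (1/113)    [113 ≡ 1 mod 8 ⇒ (2/113)^5 = +1]
  = 1    [(1/113) = 1]

1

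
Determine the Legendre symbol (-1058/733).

Reduce the numerator: -1058 ≡ 408 (mod 733), so (-1058/733) = (408/733).
Factor out 2: 408 = 2^3·51. Since 733 ≡ 5 (mod 8), (2/733) = -1, and (2/733)^3 = -1. Now have -(51/733).
733 ≡ 1 (mod 4), so quadratic reciprocity gives (51/733) = (733/51). Reduce: 733 ≡ 19 (mod 51). Now have -(19/51).
Both 19 ≡ 3 and 51 ≡ 3 (mod 4), so reciprocity gives (19/51) = -(51/19). Reduce: 51 ≡ 13 (mod 19). Now have (13/19).
13 ≡ 1 (mod 4), so quadratic reciprocity gives (13/19) = (19/13). Reduce: 19 ≡ 6 (mod 13). Now have (6/13).
Factor out 2: 6 = 2·3. Since 13 ≡ 5 (mod 8), (2/13) = -1. Now have -(3/13).
13 ≡ 1 (mod 4), so quadratic reciprocity gives (3/13) = (13/3). Reduce: 13 ≡ 1 (mod 3). Now have -(1/3).
(1/3) = 1. Collecting the sign factors: -1.

-1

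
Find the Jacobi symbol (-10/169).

Pull out -1: (-10/169) = (-1/169)·(10/169). Since 169 ≡ 1 (mod 4), (-1/169) = +1. Now have (10/169).
Factor out 2: 10 = 2·5. Since 169 ≡ 1 (mod 8), (2/169) = +1. Now have (5/169).
5 ≡ 1 (mod 4), so quadratic reciprocity gives (5/169) = (169/5). Reduce: 169 ≡ 4 (mod 5). Now have (4/5).
Factor out 2: 4 = 2^2. Since 5 ≡ 5 (mod 8), (2/5) = -1, and (2/5)^2 = +1. Now have (1/5).
(1/5) = 1. Collecting the sign factors: 1.

1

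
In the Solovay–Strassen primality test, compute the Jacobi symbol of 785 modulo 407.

(785|407)
  = (378|407)    [785 ≡ 378 mod 407]
  = (189|407)    [407 ≡ 7 mod 8 ⇒ (2|407) = +1]
  = (407|189)    [QR: 189 ≡ 1 mod 4, sign kept]
  = (29|189)    [407 ≡ 29 mod 189]
  = (189|29)    [QR: 29 ≡ 1 mod 4, sign kept]
  = (15|29)    [189 ≡ 15 mod 29]
  = (29|15)    [QR: 29 ≡ 1 mod 4, sign kept]
  = (14|15)    [29 ≡ 14 mod 15]
  = (7|15)    [15 ≡ 7 mod 8 ⇒ (2|15) = +1]
  = -(15|7)    [QR: both ≡ 3 mod 4, sign flips]
  = -(1|7)    [15 ≡ 1 mod 7]
  = -1    [(1|7) = 1]

-1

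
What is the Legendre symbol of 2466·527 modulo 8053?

By multiplicativity, (2466·527/8053) = (2466/8053)·(527/8053).
First factor (2466/8053):
(2466/8053)
  = -(1233/8053)    [8053 ≡ 5 mod 8 ⇒ (2/8053) = -1]
  = -(8053/1233)    [QR: 1233 ≡ 1 mod 4, sign kept]
  = -(655/1233)    [8053 ≡ 655 mod 1233]
  = -(1233/655)    [QR: 1233 ≡ 1 mod 4, sign kept]
  = -(578/655)    [1233 ≡ 578 mod 655]
  = -(289/655)    [655 ≡ 7 mod 8 ⇒ (2/655) = +1]
  = -(655/289)    [QR: 289 ≡ 1 mod 4, sign kept]
  = -(77/289)    [655 ≡ 77 mod 289]
  = -(289/77)    [QR: 77 ≡ 1 mod 4, sign kept]
  = -(58/77)    [289 ≡ 58 mod 77]
  = (29/77)    [77 ≡ 5 mod 8 ⇒ (2/77) = -1]
  = (77/29)    [QR: 29 ≡ 1 mod 4, sign kept]
  = (19/29)    [77 ≡ 19 mod 29]
  = (29/19)    [QR: 29 ≡ 1 mod 4, sign kept]
  = (10/19)    [29 ≡ 10 mod 19]
  = -(5/19)    [19 ≡ 3 mod 8 ⇒ (2/19) = -1]
  = -(19/5)    [QR: 5 ≡ 1 mod 4, sign kept]
  = -(4/5)    [19 ≡ 4 mod 5]
  = -(1/5)    [5 ≡ 5 mod 8 ⇒ (2/5)^2 = +1]
  = -1    [(1/5) = 1]
Second factor (527/8053):
(527/8053)
  = (8053/527)    [QR: 8053 ≡ 1 mod 4, sign kept]
  = (148/527)    [8053 ≡ 148 mod 527]
  = (37/527)    [527 ≡ 7 mod 8 ⇒ (2/527)^2 = +1]
  = (527/37)    [QR: 37 ≡ 1 mod 4, sign kept]
  = (9/37)    [527 ≡ 9 mod 37]
  = (37/9)    [QR: 9 ≡ 1 mod 4, sign kept]
  = (1/9)    [37 ≡ 1 mod 9]
  = 1    [(1/9) = 1]
Product: (-1)·(1) = -1.

-1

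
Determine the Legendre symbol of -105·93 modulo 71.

By multiplicativity, (-105·93/71) = (-105/71)·(93/71).
First factor (-105/71):
Pull out -1: (-105/71) = (-1/71)·(105/71). Since 71 ≡ 3 (mod 4), (-1/71) = -1. Now have -(105/71).
Reduce the numerator: 105 ≡ 34 (mod 71), so (105/71) = (34/71).
Factor out 2: 34 = 2·17. Since 71 ≡ 7 (mod 8), (2/71) = +1. Now have -(17/71).
17 ≡ 1 (mod 4), so quadratic reciprocity gives (17/71) = (71/17). Reduce: 71 ≡ 3 (mod 17). Now have -(3/17).
17 ≡ 1 (mod 4), so quadratic reciprocity gives (3/17) = (17/3). Reduce: 17 ≡ 2 (mod 3). Now have -(2/3).
Factor out 2: 2 = 2. Since 3 ≡ 3 (mod 8), (2/3) = -1. Now have (1/3).
(1/3) = 1. Collecting the sign factors: 1.
Second factor (93/71):
Reduce the numerator: 93 ≡ 22 (mod 71), so (93/71) = (22/71).
Factor out 2: 22 = 2·11. Since 71 ≡ 7 (mod 8), (2/71) = +1. Now have (11/71).
Both 11 ≡ 3 and 71 ≡ 3 (mod 4), so reciprocity gives (11/71) = -(71/11). Reduce: 71 ≡ 5 (mod 11). Now have -(5/11).
5 ≡ 1 (mod 4), so quadratic reciprocity gives (5/11) = (11/5). Reduce: 11 ≡ 1 (mod 5). Now have -(1/5).
(1/5) = 1. Collecting the sign factors: -1.
Product: (1)·(-1) = -1.

-1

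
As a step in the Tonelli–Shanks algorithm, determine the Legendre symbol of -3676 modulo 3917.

Reduce the numerator: -3676 ≡ 241 (mod 3917), so (-3676/3917) = (241/3917).
241 ≡ 1 (mod 4), so quadratic reciprocity gives (241/3917) = (3917/241). Reduce: 3917 ≡ 61 (mod 241). Now have (61/241).
61 ≡ 1 (mod 4), so quadratic reciprocity gives (61/241) = (241/61). Reduce: 241 ≡ 58 (mod 61). Now have (58/61).
Factor out 2: 58 = 2·29. Since 61 ≡ 5 (mod 8), (2/61) = -1. Now have -(29/61).
29 ≡ 1 (mod 4), so quadratic reciprocity gives (29/61) = (61/29). Reduce: 61 ≡ 3 (mod 29). Now have -(3/29).
29 ≡ 1 (mod 4), so quadratic reciprocity gives (3/29) = (29/3). Reduce: 29 ≡ 2 (mod 3). Now have -(2/3).
Factor out 2: 2 = 2. Since 3 ≡ 3 (mod 8), (2/3) = -1. Now have (1/3).
(1/3) = 1. Collecting the sign factors: 1.

1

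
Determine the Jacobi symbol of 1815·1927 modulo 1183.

By multiplicativity, (1815·1927/1183) = (1815/1183)·(1927/1183).
First factor (1815/1183):
Reduce the numerator: 1815 ≡ 632 (mod 1183), so (1815/1183) = (632/1183).
Factor out 2: 632 = 2^3·79. Since 1183 ≡ 7 (mod 8), (2/1183) = +1, and (2/1183)^3 = +1. Now have (79/1183).
Both 79 ≡ 3 and 1183 ≡ 3 (mod 4), so reciprocity gives (79/1183) = -(1183/79). Reduce: 1183 ≡ 77 (mod 79). Now have -(77/79).
77 ≡ 1 (mod 4), so quadratic reciprocity gives (77/79) = (79/77). Reduce: 79 ≡ 2 (mod 77). Now have -(2/77).
Factor out 2: 2 = 2. Since 77 ≡ 5 (mod 8), (2/77) = -1. Now have (1/77).
(1/77) = 1. Collecting the sign factors: 1.
Second factor (1927/1183):
Reduce the numerator: 1927 ≡ 744 (mod 1183), so (1927/1183) = (744/1183).
Factor out 2: 744 = 2^3·93. Since 1183 ≡ 7 (mod 8), (2/1183) = +1, and (2/1183)^3 = +1. Now have (93/1183).
93 ≡ 1 (mod 4), so quadratic reciprocity gives (93/1183) = (1183/93). Reduce: 1183 ≡ 67 (mod 93). Now have (67/93).
93 ≡ 1 (mod 4), so quadratic reciprocity gives (67/93) = (93/67). Reduce: 93 ≡ 26 (mod 67). Now have (26/67).
Factor out 2: 26 = 2·13. Since 67 ≡ 3 (mod 8), (2/67) = -1. Now have -(13/67).
13 ≡ 1 (mod 4), so quadratic reciprocity gives (13/67) = (67/13). Reduce: 67 ≡ 2 (mod 13). Now have -(2/13).
Factor out 2: 2 = 2. Since 13 ≡ 5 (mod 8), (2/13) = -1. Now have (1/13).
(1/13) = 1. Collecting the sign factors: 1.
Product: (1)·(1) = 1.

1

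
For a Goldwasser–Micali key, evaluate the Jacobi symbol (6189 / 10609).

6189 ≡ 1 (mod 4), so quadratic reciprocity gives (6189 / 10609) = (10609 / 6189). Reduce: 10609 ≡ 4420 (mod 6189). Now have (4420 / 6189).
Factor out 2: 4420 = 2^2·1105. Since 6189 ≡ 5 (mod 8), (2 / 6189) = -1, and (2 / 6189)^2 = +1. Now have (1105 / 6189).
1105 ≡ 1 (mod 4), so quadratic reciprocity gives (1105 / 6189) = (6189 / 1105). Reduce: 6189 ≡ 664 (mod 1105). Now have (664 / 1105).
Factor out 2: 664 = 2^3·83. Since 1105 ≡ 1 (mod 8), (2 / 1105) = +1, and (2 / 1105)^3 = +1. Now have (83 / 1105).
1105 ≡ 1 (mod 4), so quadratic reciprocity gives (83 / 1105) = (1105 / 83). Reduce: 1105 ≡ 26 (mod 83). Now have (26 / 83).
Factor out 2: 26 = 2·13. Since 83 ≡ 3 (mod 8), (2 / 83) = -1. Now have -(13 / 83).
13 ≡ 1 (mod 4), so quadratic reciprocity gives (13 / 83) = (83 / 13). Reduce: 83 ≡ 5 (mod 13). Now have -(5 / 13).
5 ≡ 1 (mod 4), so quadratic reciprocity gives (5 / 13) = (13 / 5). Reduce: 13 ≡ 3 (mod 5). Now have -(3 / 5).
5 ≡ 1 (mod 4), so quadratic reciprocity gives (3 / 5) = (5 / 3). Reduce: 5 ≡ 2 (mod 3). Now have -(2 / 3).
Factor out 2: 2 = 2. Since 3 ≡ 3 (mod 8), (2 / 3) = -1. Now have (1 / 3).
(1 / 3) = 1. Collecting the sign factors: 1.

1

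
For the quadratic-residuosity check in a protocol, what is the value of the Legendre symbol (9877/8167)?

Reduce the numerator: 9877 ≡ 1710 (mod 8167), so (9877/8167) = (1710/8167).
Factor out 2: 1710 = 2·855. Since 8167 ≡ 7 (mod 8), (2/8167) = +1. Now have (855/8167).
Both 855 ≡ 3 and 8167 ≡ 3 (mod 4), so reciprocity gives (855/8167) = -(8167/855). Reduce: 8167 ≡ 472 (mod 855). Now have -(472/855).
Factor out 2: 472 = 2^3·59. Since 855 ≡ 7 (mod 8), (2/855) = +1, and (2/855)^3 = +1. Now have -(59/855).
Both 59 ≡ 3 and 855 ≡ 3 (mod 4), so reciprocity gives (59/855) = -(855/59). Reduce: 855 ≡ 29 (mod 59). Now have (29/59).
29 ≡ 1 (mod 4), so quadratic reciprocity gives (29/59) = (59/29). Reduce: 59 ≡ 1 (mod 29). Now have (1/29).
(1/29) = 1. Collecting the sign factors: 1.

1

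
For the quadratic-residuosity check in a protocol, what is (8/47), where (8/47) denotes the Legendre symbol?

Factor out 2: 8 = 2^3. Since 47 ≡ 7 (mod 8), (2/47) = +1, and (2/47)^3 = +1. Now have (1/47).
(1/47) = 1. Collecting the sign factors: 1.

1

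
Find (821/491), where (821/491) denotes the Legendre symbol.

(821/491)
  = (330/491)    [821 ≡ 330 mod 491]
  = -(165/491)    [491 ≡ 3 mod 8 ⇒ (2/491) = -1]
  = -(491/165)    [QR: 165 ≡ 1 mod 4, sign kept]
  = -(161/165)    [491 ≡ 161 mod 165]
  = -(165/161)    [QR: 161 ≡ 1 mod 4, sign kept]
  = -(4/161)    [165 ≡ 4 mod 161]
  = -(1/161)    [161 ≡ 1 mod 8 ⇒ (2/161)^2 = +1]
  = -1    [(1/161) = 1]

-1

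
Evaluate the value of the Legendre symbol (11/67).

-1

Both 11 ≡ 3 and 67 ≡ 3 (mod 4), so reciprocity gives (11/67) = -(67/11). Reduce: 67 ≡ 1 (mod 11). Now have -(1/11).
(1/11) = 1. Collecting the sign factors: -1.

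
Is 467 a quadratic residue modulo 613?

613 ≡ 1 (mod 4), so quadratic reciprocity gives (467|613) = (613|467). Reduce: 613 ≡ 146 (mod 467). Now have (146|467).
Factor out 2: 146 = 2·73. Since 467 ≡ 3 (mod 8), (2|467) = -1. Now have -(73|467).
73 ≡ 1 (mod 4), so quadratic reciprocity gives (73|467) = (467|73). Reduce: 467 ≡ 29 (mod 73). Now have -(29|73).
29 ≡ 1 (mod 4), so quadratic reciprocity gives (29|73) = (73|29). Reduce: 73 ≡ 15 (mod 29). Now have -(15|29).
29 ≡ 1 (mod 4), so quadratic reciprocity gives (15|29) = (29|15). Reduce: 29 ≡ 14 (mod 15). Now have -(14|15).
Factor out 2: 14 = 2·7. Since 15 ≡ 7 (mod 8), (2|15) = +1. Now have -(7|15).
Both 7 ≡ 3 and 15 ≡ 3 (mod 4), so reciprocity gives (7|15) = -(15|7). Reduce: 15 ≡ 1 (mod 7). Now have (1|7).
(1|7) = 1. Collecting the sign factors: 1.
The Legendre symbol is 1, so x^2 ≡ 467 (mod 613) has solution.

yes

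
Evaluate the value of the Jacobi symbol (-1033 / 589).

Reduce the numerator: -1033 ≡ 145 (mod 589), so (-1033 / 589) = (145 / 589).
145 ≡ 1 (mod 4), so quadratic reciprocity gives (145 / 589) = (589 / 145). Reduce: 589 ≡ 9 (mod 145). Now have (9 / 145).
9 ≡ 1 (mod 4), so quadratic reciprocity gives (9 / 145) = (145 / 9). Reduce: 145 ≡ 1 (mod 9). Now have (1 / 9).
(1 / 9) = 1. Collecting the sign factors: 1.

1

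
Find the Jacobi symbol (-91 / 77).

(-91 / 77)
  = (63 / 77)    [-91 ≡ 63 mod 77]
  = (77 / 63)    [QR: 77 ≡ 1 mod 4, sign kept]
  = (14 / 63)    [77 ≡ 14 mod 63]
  = (7 / 63)    [63 ≡ 7 mod 8 ⇒ (2 / 63) = +1]
  = -(63 / 7)    [QR: both ≡ 3 mod 4, sign flips]
  = -(0 / 7)    [63 ≡ 0 mod 7]
  = 0    [numerator 0, gcd > 1]

0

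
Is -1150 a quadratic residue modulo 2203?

no

Reduce the numerator: -1150 ≡ 1053 (mod 2203), so (-1150/2203) = (1053/2203).
1053 ≡ 1 (mod 4), so quadratic reciprocity gives (1053/2203) = (2203/1053). Reduce: 2203 ≡ 97 (mod 1053). Now have (97/1053).
97 ≡ 1 (mod 4), so quadratic reciprocity gives (97/1053) = (1053/97). Reduce: 1053 ≡ 83 (mod 97). Now have (83/97).
97 ≡ 1 (mod 4), so quadratic reciprocity gives (83/97) = (97/83). Reduce: 97 ≡ 14 (mod 83). Now have (14/83).
Factor out 2: 14 = 2·7. Since 83 ≡ 3 (mod 8), (2/83) = -1. Now have -(7/83).
Both 7 ≡ 3 and 83 ≡ 3 (mod 4), so reciprocity gives (7/83) = -(83/7). Reduce: 83 ≡ 6 (mod 7). Now have (6/7).
Factor out 2: 6 = 2·3. Since 7 ≡ 7 (mod 8), (2/7) = +1. Now have (3/7).
Both 3 ≡ 3 and 7 ≡ 3 (mod 4), so reciprocity gives (3/7) = -(7/3). Reduce: 7 ≡ 1 (mod 3). Now have -(1/3).
(1/3) = 1. Collecting the sign factors: -1.
The Legendre symbol is -1, so x^2 ≡ -1150 (mod 2203) has no solution.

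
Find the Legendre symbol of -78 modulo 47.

Reduce the numerator: -78 ≡ 16 (mod 47), so (-78|47) = (16|47).
Factor out 2: 16 = 2^4. Since 47 ≡ 7 (mod 8), (2|47) = +1, and (2|47)^4 = +1. Now have (1|47).
(1|47) = 1. Collecting the sign factors: 1.

1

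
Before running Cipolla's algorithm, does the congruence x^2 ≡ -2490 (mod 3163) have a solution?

no

Pull out -1: (-2490/3163) = (-1/3163)·(2490/3163). Since 3163 ≡ 3 (mod 4), (-1/3163) = -1. Now have -(2490/3163).
Factor out 2: 2490 = 2·1245. Since 3163 ≡ 3 (mod 8), (2/3163) = -1. Now have (1245/3163).
1245 ≡ 1 (mod 4), so quadratic reciprocity gives (1245/3163) = (3163/1245). Reduce: 3163 ≡ 673 (mod 1245). Now have (673/1245).
673 ≡ 1 (mod 4), so quadratic reciprocity gives (673/1245) = (1245/673). Reduce: 1245 ≡ 572 (mod 673). Now have (572/673).
Factor out 2: 572 = 2^2·143. Since 673 ≡ 1 (mod 8), (2/673) = +1, and (2/673)^2 = +1. Now have (143/673).
673 ≡ 1 (mod 4), so quadratic reciprocity gives (143/673) = (673/143). Reduce: 673 ≡ 101 (mod 143). Now have (101/143).
101 ≡ 1 (mod 4), so quadratic reciprocity gives (101/143) = (143/101). Reduce: 143 ≡ 42 (mod 101). Now have (42/101).
Factor out 2: 42 = 2·21. Since 101 ≡ 5 (mod 8), (2/101) = -1. Now have -(21/101).
21 ≡ 1 (mod 4), so quadratic reciprocity gives (21/101) = (101/21). Reduce: 101 ≡ 17 (mod 21). Now have -(17/21).
17 ≡ 1 (mod 4), so quadratic reciprocity gives (17/21) = (21/17). Reduce: 21 ≡ 4 (mod 17). Now have -(4/17).
Factor out 2: 4 = 2^2. Since 17 ≡ 1 (mod 8), (2/17) = +1, and (2/17)^2 = +1. Now have -(1/17).
(1/17) = 1. Collecting the sign factors: -1.
(-2490/3163) = -1, and 3163 is prime, so -2490 is not a quadratic residue mod 3163.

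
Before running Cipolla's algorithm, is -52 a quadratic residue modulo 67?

(-52/67)
  = -(52/67)    [67 ≡ 3 mod 4 ⇒ (-1/67) = -1]
  = -(13/67)    [67 ≡ 3 mod 8 ⇒ (2/67)^2 = +1]
  = -(67/13)    [QR: 13 ≡ 1 mod 4, sign kept]
  = -(2/13)    [67 ≡ 2 mod 13]
  = (1/13)    [13 ≡ 5 mod 8 ⇒ (2/13) = -1]
  = 1    [(1/13) = 1]
The Legendre symbol is 1, so x^2 ≡ -52 (mod 67) has solution.

yes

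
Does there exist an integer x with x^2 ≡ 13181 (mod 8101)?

Reduce the numerator: 13181 ≡ 5080 (mod 8101), so (13181/8101) = (5080/8101).
Factor out 2: 5080 = 2^3·635. Since 8101 ≡ 5 (mod 8), (2/8101) = -1, and (2/8101)^3 = -1. Now have -(635/8101).
8101 ≡ 1 (mod 4), so quadratic reciprocity gives (635/8101) = (8101/635). Reduce: 8101 ≡ 481 (mod 635). Now have -(481/635).
481 ≡ 1 (mod 4), so quadratic reciprocity gives (481/635) = (635/481). Reduce: 635 ≡ 154 (mod 481). Now have -(154/481).
Factor out 2: 154 = 2·77. Since 481 ≡ 1 (mod 8), (2/481) = +1. Now have -(77/481).
77 ≡ 1 (mod 4), so quadratic reciprocity gives (77/481) = (481/77). Reduce: 481 ≡ 19 (mod 77). Now have -(19/77).
77 ≡ 1 (mod 4), so quadratic reciprocity gives (19/77) = (77/19). Reduce: 77 ≡ 1 (mod 19). Now have -(1/19).
(1/19) = 1. Collecting the sign factors: -1.
The Legendre symbol is -1, so x^2 ≡ 13181 (mod 8101) has no solution.

no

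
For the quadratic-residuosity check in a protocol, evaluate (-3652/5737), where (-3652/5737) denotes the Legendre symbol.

(-3652/5737)
  = (3652/5737)    [5737 ≡ 1 mod 4 ⇒ (-1/5737) = +1]
  = (913/5737)    [5737 ≡ 1 mod 8 ⇒ (2/5737)^2 = +1]
  = (5737/913)    [QR: 913 ≡ 1 mod 4, sign kept]
  = (259/913)    [5737 ≡ 259 mod 913]
  = (913/259)    [QR: 913 ≡ 1 mod 4, sign kept]
  = (136/259)    [913 ≡ 136 mod 259]
  = -(17/259)    [259 ≡ 3 mod 8 ⇒ (2/259)^3 = -1]
  = -(259/17)    [QR: 17 ≡ 1 mod 4, sign kept]
  = -(4/17)    [259 ≡ 4 mod 17]
  = -(1/17)    [17 ≡ 1 mod 8 ⇒ (2/17)^2 = +1]
  = -1    [(1/17) = 1]

-1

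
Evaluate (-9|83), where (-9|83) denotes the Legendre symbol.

-1

(-9|83)
  = -(9|83)    [83 ≡ 3 mod 4 ⇒ (-1|83) = -1]
  = -(83|9)    [QR: 9 ≡ 1 mod 4, sign kept]
  = -(2|9)    [83 ≡ 2 mod 9]
  = -(1|9)    [9 ≡ 1 mod 8 ⇒ (2|9) = +1]
  = -1    [(1|9) = 1]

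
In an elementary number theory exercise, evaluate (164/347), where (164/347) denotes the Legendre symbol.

(164/347)
  = (41/347)    [347 ≡ 3 mod 8 ⇒ (2/347)^2 = +1]
  = (347/41)    [QR: 41 ≡ 1 mod 4, sign kept]
  = (19/41)    [347 ≡ 19 mod 41]
  = (41/19)    [QR: 41 ≡ 1 mod 4, sign kept]
  = (3/19)    [41 ≡ 3 mod 19]
  = -(19/3)    [QR: both ≡ 3 mod 4, sign flips]
  = -(1/3)    [19 ≡ 1 mod 3]
  = -1    [(1/3) = 1]

-1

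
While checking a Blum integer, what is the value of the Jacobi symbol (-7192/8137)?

Pull out -1: (-7192/8137) = (-1/8137)·(7192/8137). Since 8137 ≡ 1 (mod 4), (-1/8137) = +1. Now have (7192/8137).
Factor out 2: 7192 = 2^3·899. Since 8137 ≡ 1 (mod 8), (2/8137) = +1, and (2/8137)^3 = +1. Now have (899/8137).
8137 ≡ 1 (mod 4), so quadratic reciprocity gives (899/8137) = (8137/899). Reduce: 8137 ≡ 46 (mod 899). Now have (46/899).
Factor out 2: 46 = 2·23. Since 899 ≡ 3 (mod 8), (2/899) = -1. Now have -(23/899).
Both 23 ≡ 3 and 899 ≡ 3 (mod 4), so reciprocity gives (23/899) = -(899/23). Reduce: 899 ≡ 2 (mod 23). Now have (2/23).
Factor out 2: 2 = 2. Since 23 ≡ 7 (mod 8), (2/23) = +1. Now have (1/23).
(1/23) = 1. Collecting the sign factors: 1.

1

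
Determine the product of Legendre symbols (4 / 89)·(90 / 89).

By multiplicativity, (4·90 / 89) = (4 / 89)·(90 / 89).
First factor (4 / 89):
(4 / 89)
  = (1 / 89)    [89 ≡ 1 mod 8 ⇒ (2 / 89)^2 = +1]
  = 1    [(1 / 89) = 1]
Second factor (90 / 89):
(90 / 89)
  = (1 / 89)    [90 ≡ 1 mod 89]
  = 1    [(1 / 89) = 1]
Product: (1)·(1) = 1.

1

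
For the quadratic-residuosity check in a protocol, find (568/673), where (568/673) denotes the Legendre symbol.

(568/673)
  = (71/673)    [673 ≡ 1 mod 8 ⇒ (2/673)^3 = +1]
  = (673/71)    [QR: 673 ≡ 1 mod 4, sign kept]
  = (34/71)    [673 ≡ 34 mod 71]
  = (17/71)    [71 ≡ 7 mod 8 ⇒ (2/71) = +1]
  = (71/17)    [QR: 17 ≡ 1 mod 4, sign kept]
  = (3/17)    [71 ≡ 3 mod 17]
  = (17/3)    [QR: 17 ≡ 1 mod 4, sign kept]
  = (2/3)    [17 ≡ 2 mod 3]
  = -(1/3)    [3 ≡ 3 mod 8 ⇒ (2/3) = -1]
  = -1    [(1/3) = 1]

-1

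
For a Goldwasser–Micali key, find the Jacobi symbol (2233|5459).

2233 ≡ 1 (mod 4), so quadratic reciprocity gives (2233|5459) = (5459|2233). Reduce: 5459 ≡ 993 (mod 2233). Now have (993|2233).
993 ≡ 1 (mod 4), so quadratic reciprocity gives (993|2233) = (2233|993). Reduce: 2233 ≡ 247 (mod 993). Now have (247|993).
993 ≡ 1 (mod 4), so quadratic reciprocity gives (247|993) = (993|247). Reduce: 993 ≡ 5 (mod 247). Now have (5|247).
5 ≡ 1 (mod 4), so quadratic reciprocity gives (5|247) = (247|5). Reduce: 247 ≡ 2 (mod 5). Now have (2|5).
Factor out 2: 2 = 2. Since 5 ≡ 5 (mod 8), (2|5) = -1. Now have -(1|5).
(1|5) = 1. Collecting the sign factors: -1.

-1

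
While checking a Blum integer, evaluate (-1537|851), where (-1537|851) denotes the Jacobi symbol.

Pull out -1: (-1537|851) = (-1|851)·(1537|851). Since 851 ≡ 3 (mod 4), (-1|851) = -1. Now have -(1537|851).
Reduce the numerator: 1537 ≡ 686 (mod 851), so (1537|851) = (686|851).
Factor out 2: 686 = 2·343. Since 851 ≡ 3 (mod 8), (2|851) = -1. Now have (343|851).
Both 343 ≡ 3 and 851 ≡ 3 (mod 4), so reciprocity gives (343|851) = -(851|343). Reduce: 851 ≡ 165 (mod 343). Now have -(165|343).
165 ≡ 1 (mod 4), so quadratic reciprocity gives (165|343) = (343|165). Reduce: 343 ≡ 13 (mod 165). Now have -(13|165).
13 ≡ 1 (mod 4), so quadratic reciprocity gives (13|165) = (165|13). Reduce: 165 ≡ 9 (mod 13). Now have -(9|13).
9 ≡ 1 (mod 4), so quadratic reciprocity gives (9|13) = (13|9). Reduce: 13 ≡ 4 (mod 9). Now have -(4|9).
Factor out 2: 4 = 2^2. Since 9 ≡ 1 (mod 8), (2|9) = +1, and (2|9)^2 = +1. Now have -(1|9).
(1|9) = 1. Collecting the sign factors: -1.

-1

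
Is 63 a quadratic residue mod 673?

673 ≡ 1 (mod 4), so quadratic reciprocity gives (63/673) = (673/63). Reduce: 673 ≡ 43 (mod 63). Now have (43/63).
Both 43 ≡ 3 and 63 ≡ 3 (mod 4), so reciprocity gives (43/63) = -(63/43). Reduce: 63 ≡ 20 (mod 43). Now have -(20/43).
Factor out 2: 20 = 2^2·5. Since 43 ≡ 3 (mod 8), (2/43) = -1, and (2/43)^2 = +1. Now have -(5/43).
5 ≡ 1 (mod 4), so quadratic reciprocity gives (5/43) = (43/5). Reduce: 43 ≡ 3 (mod 5). Now have -(3/5).
5 ≡ 1 (mod 4), so quadratic reciprocity gives (3/5) = (5/3). Reduce: 5 ≡ 2 (mod 3). Now have -(2/3).
Factor out 2: 2 = 2. Since 3 ≡ 3 (mod 8), (2/3) = -1. Now have (1/3).
(1/3) = 1. Collecting the sign factors: 1.
The Legendre symbol is 1, so x^2 ≡ 63 (mod 673) has solution.

yes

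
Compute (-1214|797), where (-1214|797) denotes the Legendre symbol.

1

Pull out -1: (-1214|797) = (-1|797)·(1214|797). Since 797 ≡ 1 (mod 4), (-1|797) = +1. Now have (1214|797).
Reduce the numerator: 1214 ≡ 417 (mod 797), so (1214|797) = (417|797).
417 ≡ 1 (mod 4), so quadratic reciprocity gives (417|797) = (797|417). Reduce: 797 ≡ 380 (mod 417). Now have (380|417).
Factor out 2: 380 = 2^2·95. Since 417 ≡ 1 (mod 8), (2|417) = +1, and (2|417)^2 = +1. Now have (95|417).
417 ≡ 1 (mod 4), so quadratic reciprocity gives (95|417) = (417|95). Reduce: 417 ≡ 37 (mod 95). Now have (37|95).
37 ≡ 1 (mod 4), so quadratic reciprocity gives (37|95) = (95|37). Reduce: 95 ≡ 21 (mod 37). Now have (21|37).
21 ≡ 1 (mod 4), so quadratic reciprocity gives (21|37) = (37|21). Reduce: 37 ≡ 16 (mod 21). Now have (16|21).
Factor out 2: 16 = 2^4. Since 21 ≡ 5 (mod 8), (2|21) = -1, and (2|21)^4 = +1. Now have (1|21).
(1|21) = 1. Collecting the sign factors: 1.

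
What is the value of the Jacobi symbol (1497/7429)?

1497 ≡ 1 (mod 4), so quadratic reciprocity gives (1497/7429) = (7429/1497). Reduce: 7429 ≡ 1441 (mod 1497). Now have (1441/1497).
1441 ≡ 1 (mod 4), so quadratic reciprocity gives (1441/1497) = (1497/1441). Reduce: 1497 ≡ 56 (mod 1441). Now have (56/1441).
Factor out 2: 56 = 2^3·7. Since 1441 ≡ 1 (mod 8), (2/1441) = +1, and (2/1441)^3 = +1. Now have (7/1441).
1441 ≡ 1 (mod 4), so quadratic reciprocity gives (7/1441) = (1441/7). Reduce: 1441 ≡ 6 (mod 7). Now have (6/7).
Factor out 2: 6 = 2·3. Since 7 ≡ 7 (mod 8), (2/7) = +1. Now have (3/7).
Both 3 ≡ 3 and 7 ≡ 3 (mod 4), so reciprocity gives (3/7) = -(7/3). Reduce: 7 ≡ 1 (mod 3). Now have -(1/3).
(1/3) = 1. Collecting the sign factors: -1.

-1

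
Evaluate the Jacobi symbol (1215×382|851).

By multiplicativity, (1215·382|851) = (1215|851)·(382|851).
First factor (1215|851):
Reduce the numerator: 1215 ≡ 364 (mod 851), so (1215|851) = (364|851).
Factor out 2: 364 = 2^2·91. Since 851 ≡ 3 (mod 8), (2|851) = -1, and (2|851)^2 = +1. Now have (91|851).
Both 91 ≡ 3 and 851 ≡ 3 (mod 4), so reciprocity gives (91|851) = -(851|91). Reduce: 851 ≡ 32 (mod 91). Now have -(32|91).
Factor out 2: 32 = 2^5. Since 91 ≡ 3 (mod 8), (2|91) = -1, and (2|91)^5 = -1. Now have (1|91).
(1|91) = 1. Collecting the sign factors: 1.
Second factor (382|851):
Factor out 2: 382 = 2·191. Since 851 ≡ 3 (mod 8), (2|851) = -1. Now have -(191|851).
Both 191 ≡ 3 and 851 ≡ 3 (mod 4), so reciprocity gives (191|851) = -(851|191). Reduce: 851 ≡ 87 (mod 191). Now have (87|191).
Both 87 ≡ 3 and 191 ≡ 3 (mod 4), so reciprocity gives (87|191) = -(191|87). Reduce: 191 ≡ 17 (mod 87). Now have -(17|87).
17 ≡ 1 (mod 4), so quadratic reciprocity gives (17|87) = (87|17). Reduce: 87 ≡ 2 (mod 17). Now have -(2|17).
Factor out 2: 2 = 2. Since 17 ≡ 1 (mod 8), (2|17) = +1. Now have -(1|17).
(1|17) = 1. Collecting the sign factors: -1.
Product: (1)·(-1) = -1.

-1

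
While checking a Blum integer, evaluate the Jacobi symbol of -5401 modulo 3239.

Reduce the numerator: -5401 ≡ 1077 (mod 3239), so (-5401/3239) = (1077/3239).
1077 ≡ 1 (mod 4), so quadratic reciprocity gives (1077/3239) = (3239/1077). Reduce: 3239 ≡ 8 (mod 1077). Now have (8/1077).
Factor out 2: 8 = 2^3. Since 1077 ≡ 5 (mod 8), (2/1077) = -1, and (2/1077)^3 = -1. Now have -(1/1077).
(1/1077) = 1. Collecting the sign factors: -1.

-1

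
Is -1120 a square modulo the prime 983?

Reduce the numerator: -1120 ≡ 846 (mod 983), so (-1120/983) = (846/983).
Factor out 2: 846 = 2·423. Since 983 ≡ 7 (mod 8), (2/983) = +1. Now have (423/983).
Both 423 ≡ 3 and 983 ≡ 3 (mod 4), so reciprocity gives (423/983) = -(983/423). Reduce: 983 ≡ 137 (mod 423). Now have -(137/423).
137 ≡ 1 (mod 4), so quadratic reciprocity gives (137/423) = (423/137). Reduce: 423 ≡ 12 (mod 137). Now have -(12/137).
Factor out 2: 12 = 2^2·3. Since 137 ≡ 1 (mod 8), (2/137) = +1, and (2/137)^2 = +1. Now have -(3/137).
137 ≡ 1 (mod 4), so quadratic reciprocity gives (3/137) = (137/3). Reduce: 137 ≡ 2 (mod 3). Now have -(2/3).
Factor out 2: 2 = 2. Since 3 ≡ 3 (mod 8), (2/3) = -1. Now have (1/3).
(1/3) = 1. Collecting the sign factors: 1.
The Legendre symbol is 1, so x^2 ≡ -1120 (mod 983) has solution.

yes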